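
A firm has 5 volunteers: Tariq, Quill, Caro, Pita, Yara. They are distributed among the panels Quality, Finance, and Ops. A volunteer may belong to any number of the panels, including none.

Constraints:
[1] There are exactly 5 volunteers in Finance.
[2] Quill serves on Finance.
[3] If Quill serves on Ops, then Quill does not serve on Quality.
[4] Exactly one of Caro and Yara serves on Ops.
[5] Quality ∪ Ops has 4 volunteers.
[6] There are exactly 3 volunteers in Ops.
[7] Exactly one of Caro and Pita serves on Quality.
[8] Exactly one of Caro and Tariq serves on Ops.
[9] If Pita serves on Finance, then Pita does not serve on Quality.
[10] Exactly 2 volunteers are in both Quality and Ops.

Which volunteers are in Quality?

Quality = {Caro, Tariq, Yara}

From (2): Quill ∈ Finance.
(1): only 5 candidates remain for Finance, so all are in.
(9): Pita ∉ Quality.
(7) (exactly one): Caro ∈ Quality.
Suppose Tariq ∉ Quality: no assignment then satisfies all the clues, so Tariq ∈ Quality.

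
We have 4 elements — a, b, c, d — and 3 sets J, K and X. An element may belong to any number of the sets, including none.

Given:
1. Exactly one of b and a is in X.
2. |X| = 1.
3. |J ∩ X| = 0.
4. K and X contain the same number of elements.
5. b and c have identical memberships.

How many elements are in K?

1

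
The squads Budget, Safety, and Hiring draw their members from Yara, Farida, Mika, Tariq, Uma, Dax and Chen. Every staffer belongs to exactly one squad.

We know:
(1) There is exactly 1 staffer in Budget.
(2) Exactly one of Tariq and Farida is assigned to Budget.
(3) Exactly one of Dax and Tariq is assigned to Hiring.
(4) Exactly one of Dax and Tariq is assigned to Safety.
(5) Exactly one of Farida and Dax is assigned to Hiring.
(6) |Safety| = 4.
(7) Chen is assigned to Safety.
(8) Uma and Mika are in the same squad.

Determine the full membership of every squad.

Budget = {Farida}; Safety = {Chen, Mika, Tariq, Uma}; Hiring = {Dax, Yara}

From (7): Chen ∈ Safety.
Suppose Yara ∈ Budget: no assignment then satisfies all the clues, so Yara ∉ Budget.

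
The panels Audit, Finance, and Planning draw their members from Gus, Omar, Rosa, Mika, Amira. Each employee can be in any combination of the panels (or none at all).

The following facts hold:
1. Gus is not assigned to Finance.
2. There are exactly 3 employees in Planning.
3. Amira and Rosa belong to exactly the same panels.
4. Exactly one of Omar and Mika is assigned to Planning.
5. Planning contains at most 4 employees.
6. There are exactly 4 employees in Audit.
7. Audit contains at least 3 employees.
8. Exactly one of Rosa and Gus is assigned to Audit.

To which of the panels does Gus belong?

Gus: none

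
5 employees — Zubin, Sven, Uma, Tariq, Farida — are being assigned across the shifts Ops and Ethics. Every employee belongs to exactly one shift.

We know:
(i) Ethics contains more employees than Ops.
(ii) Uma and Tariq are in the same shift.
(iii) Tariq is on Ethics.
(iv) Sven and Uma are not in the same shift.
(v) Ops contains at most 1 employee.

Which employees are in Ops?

Ops = {Sven}

From (iii): Tariq ∈ Ethics.
(ii): Uma matches Tariq: Uma ∉ Ops.
(ii): Uma matches Tariq: Uma ∈ Ethics.
(iv): Sven ∉ Ethics.
Only one shift left: Sven ∈ Ops.
(v): Ops already has 1, so the rest are out.
Only one shift left: Zubin ∈ Ethics.
Only one shift left: Farida ∈ Ethics.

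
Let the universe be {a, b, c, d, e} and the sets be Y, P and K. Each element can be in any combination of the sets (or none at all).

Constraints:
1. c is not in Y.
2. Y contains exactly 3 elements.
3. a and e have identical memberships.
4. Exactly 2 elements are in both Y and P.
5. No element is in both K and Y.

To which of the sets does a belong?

From (1): c ∉ Y.
Suppose a ∉ Y: no assignment then satisfies all the clues, so a ∈ Y.

a: P, Y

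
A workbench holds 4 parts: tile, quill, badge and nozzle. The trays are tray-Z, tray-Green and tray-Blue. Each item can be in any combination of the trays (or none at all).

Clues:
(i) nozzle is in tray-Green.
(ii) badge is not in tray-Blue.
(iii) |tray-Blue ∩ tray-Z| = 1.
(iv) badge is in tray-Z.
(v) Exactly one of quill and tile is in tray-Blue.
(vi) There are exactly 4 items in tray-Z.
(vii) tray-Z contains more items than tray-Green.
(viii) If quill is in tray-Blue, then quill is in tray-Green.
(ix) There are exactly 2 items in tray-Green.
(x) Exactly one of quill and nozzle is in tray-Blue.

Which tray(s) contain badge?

From (i): nozzle ∈ tray-Green.
From (ii): badge ∉ tray-Blue.
From (iv): badge ∈ tray-Z.
(vi): only 4 candidates remain for tray-Z, so all are in.
Suppose badge ∈ tray-Green: no assignment then satisfies all the clues, so badge ∉ tray-Green.

badge: tray-Z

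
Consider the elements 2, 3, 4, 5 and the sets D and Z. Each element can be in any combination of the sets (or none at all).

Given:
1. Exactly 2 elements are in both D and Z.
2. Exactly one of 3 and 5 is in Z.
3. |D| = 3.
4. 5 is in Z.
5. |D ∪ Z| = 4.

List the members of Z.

Z = {2, 4, 5}

From (4): 5 ∈ Z.
(2) (exactly one): 3 ∉ Z.
Suppose 2 ∉ Z: no assignment then satisfies all the clues, so 2 ∈ Z.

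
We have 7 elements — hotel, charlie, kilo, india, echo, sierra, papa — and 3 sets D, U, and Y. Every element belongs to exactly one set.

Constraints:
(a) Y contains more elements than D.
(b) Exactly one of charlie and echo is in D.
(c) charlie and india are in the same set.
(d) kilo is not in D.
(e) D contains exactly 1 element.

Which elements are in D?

D = {echo}

From (d): kilo ∉ D.
Suppose hotel ∈ D: no assignment then satisfies all the clues, so hotel ∉ D.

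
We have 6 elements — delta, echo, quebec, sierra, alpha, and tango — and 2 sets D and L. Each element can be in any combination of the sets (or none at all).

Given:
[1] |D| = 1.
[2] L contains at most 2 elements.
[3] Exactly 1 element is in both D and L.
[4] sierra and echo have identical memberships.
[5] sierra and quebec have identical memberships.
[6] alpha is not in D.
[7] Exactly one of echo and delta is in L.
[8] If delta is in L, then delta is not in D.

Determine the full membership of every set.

D = {tango}; L = {delta, tango}

From (6): alpha ∉ D.
Suppose delta ∈ D: no assignment then satisfies all the clues, so delta ∉ D.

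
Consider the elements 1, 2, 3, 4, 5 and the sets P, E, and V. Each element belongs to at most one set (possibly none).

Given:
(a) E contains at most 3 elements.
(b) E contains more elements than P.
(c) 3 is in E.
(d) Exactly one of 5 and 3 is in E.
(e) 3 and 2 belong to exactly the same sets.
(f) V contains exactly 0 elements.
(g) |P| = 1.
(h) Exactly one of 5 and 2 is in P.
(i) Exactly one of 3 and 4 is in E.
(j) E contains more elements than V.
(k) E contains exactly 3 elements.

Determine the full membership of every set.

P = {5}; E = {1, 2, 3}; V = {}

From (c): 3 ∈ E.
(d) (exactly one): 5 ∉ E.
(e): 2 matches 3: 2 ∉ P.
(e): 2 matches 3: 2 ∈ E.
(f): V already has 0, so the rest are out.
(h) (exactly one): 5 ∈ P.
(i) (exactly one): 4 ∉ E.
(k): only 3 candidates remain for E, so all are in.
(g): P already has 1, so the rest are out.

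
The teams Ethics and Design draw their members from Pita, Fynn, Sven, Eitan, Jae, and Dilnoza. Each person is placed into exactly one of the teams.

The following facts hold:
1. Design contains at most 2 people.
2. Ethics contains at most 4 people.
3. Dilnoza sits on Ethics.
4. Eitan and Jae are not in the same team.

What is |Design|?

2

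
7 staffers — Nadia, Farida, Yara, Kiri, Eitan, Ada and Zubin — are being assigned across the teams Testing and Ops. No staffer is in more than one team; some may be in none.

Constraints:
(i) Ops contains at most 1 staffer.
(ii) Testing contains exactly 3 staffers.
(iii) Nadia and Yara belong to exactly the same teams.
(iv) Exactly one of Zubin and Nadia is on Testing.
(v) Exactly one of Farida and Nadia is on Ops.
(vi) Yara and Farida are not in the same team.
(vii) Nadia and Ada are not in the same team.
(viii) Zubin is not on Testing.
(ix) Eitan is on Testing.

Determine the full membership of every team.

From (viii): Zubin ∉ Testing.
From (ix): Eitan ∈ Testing.
(iv) (exactly one): Nadia ∈ Testing.
(v) (exactly one): Farida ∈ Ops.
(vi): Yara ∉ Ops.
(vii): Ada ∉ Testing.
(i): Ops already has 1, so the rest are out.
(iii): Yara matches Nadia: Yara ∈ Testing.
(ii): Testing already has 3, so the rest are out.

Testing = {Eitan, Nadia, Yara}; Ops = {Farida}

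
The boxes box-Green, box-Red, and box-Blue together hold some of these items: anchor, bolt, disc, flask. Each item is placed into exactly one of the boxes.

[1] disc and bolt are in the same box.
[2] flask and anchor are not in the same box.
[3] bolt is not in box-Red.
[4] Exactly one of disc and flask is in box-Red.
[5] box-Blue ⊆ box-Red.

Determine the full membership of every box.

From (3): bolt ∉ box-Red.
(1): disc matches bolt: disc ∉ box-Red.
(4) (exactly one): flask ∈ box-Red.
(5) contrapositive: bolt ∉ box-Blue.
(5) contrapositive: disc ∉ box-Blue.
Only one box left: bolt ∈ box-Green.
Only one box left: disc ∈ box-Green.
(2): anchor ∉ box-Red.
(5) contrapositive: anchor ∉ box-Blue.
Only one box left: anchor ∈ box-Green.

box-Green = {anchor, bolt, disc}; box-Red = {flask}; box-Blue = {}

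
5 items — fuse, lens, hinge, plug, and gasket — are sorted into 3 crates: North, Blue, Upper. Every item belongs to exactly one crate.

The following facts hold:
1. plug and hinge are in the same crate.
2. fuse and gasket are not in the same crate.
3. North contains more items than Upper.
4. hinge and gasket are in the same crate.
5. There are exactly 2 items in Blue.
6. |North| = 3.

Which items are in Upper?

Upper = {}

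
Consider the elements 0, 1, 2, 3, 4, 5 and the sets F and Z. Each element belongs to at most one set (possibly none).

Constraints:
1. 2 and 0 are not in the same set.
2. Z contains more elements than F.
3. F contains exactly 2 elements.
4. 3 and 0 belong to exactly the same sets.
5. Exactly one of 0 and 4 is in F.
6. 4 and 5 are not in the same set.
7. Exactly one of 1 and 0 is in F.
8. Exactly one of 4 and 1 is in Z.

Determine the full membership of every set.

F = {0, 3}; Z = {1, 2, 5}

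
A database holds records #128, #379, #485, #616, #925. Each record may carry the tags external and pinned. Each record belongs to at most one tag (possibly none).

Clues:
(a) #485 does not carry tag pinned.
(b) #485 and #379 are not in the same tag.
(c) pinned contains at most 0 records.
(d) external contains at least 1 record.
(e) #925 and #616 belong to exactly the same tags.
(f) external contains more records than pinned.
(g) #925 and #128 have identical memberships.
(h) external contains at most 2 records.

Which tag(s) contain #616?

#616: none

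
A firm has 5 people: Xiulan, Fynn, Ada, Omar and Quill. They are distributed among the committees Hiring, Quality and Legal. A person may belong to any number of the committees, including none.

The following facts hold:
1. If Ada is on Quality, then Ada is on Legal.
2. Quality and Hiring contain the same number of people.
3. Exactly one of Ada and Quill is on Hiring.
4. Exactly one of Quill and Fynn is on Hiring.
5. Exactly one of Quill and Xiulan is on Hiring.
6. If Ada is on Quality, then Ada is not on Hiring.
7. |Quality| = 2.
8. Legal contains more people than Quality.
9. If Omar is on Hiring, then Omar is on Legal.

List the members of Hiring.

Hiring = {Omar, Quill}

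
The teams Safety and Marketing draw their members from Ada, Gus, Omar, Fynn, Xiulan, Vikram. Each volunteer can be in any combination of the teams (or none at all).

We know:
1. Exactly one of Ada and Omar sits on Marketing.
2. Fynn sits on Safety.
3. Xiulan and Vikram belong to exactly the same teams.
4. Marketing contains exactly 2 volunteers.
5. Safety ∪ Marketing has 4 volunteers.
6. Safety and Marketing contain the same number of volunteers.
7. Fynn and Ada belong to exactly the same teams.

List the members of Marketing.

Marketing = {Gus, Omar}

From (2): Fynn ∈ Safety.
(7): Ada matches Fynn: Ada ∈ Safety.
Suppose Ada ∈ Marketing: no assignment then satisfies all the clues, so Ada ∉ Marketing.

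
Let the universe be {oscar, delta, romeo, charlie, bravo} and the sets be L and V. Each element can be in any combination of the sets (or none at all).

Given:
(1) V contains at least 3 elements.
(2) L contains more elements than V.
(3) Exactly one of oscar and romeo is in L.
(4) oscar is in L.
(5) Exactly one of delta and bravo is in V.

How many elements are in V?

3

From (4): oscar ∈ L.
(3) (exactly one): romeo ∉ L.
Suppose delta ∉ L: no assignment then satisfies all the clues, so delta ∈ L.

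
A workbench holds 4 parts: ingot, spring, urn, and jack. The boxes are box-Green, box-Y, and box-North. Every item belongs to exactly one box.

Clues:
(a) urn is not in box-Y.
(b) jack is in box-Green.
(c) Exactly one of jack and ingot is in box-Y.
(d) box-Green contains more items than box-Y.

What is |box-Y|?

1

From (a): urn ∉ box-Y.
From (b): jack ∈ box-Green.
(c) (exactly one): ingot ∈ box-Y.
Suppose spring ∈ box-Y: no assignment then satisfies all the clues, so spring ∉ box-Y.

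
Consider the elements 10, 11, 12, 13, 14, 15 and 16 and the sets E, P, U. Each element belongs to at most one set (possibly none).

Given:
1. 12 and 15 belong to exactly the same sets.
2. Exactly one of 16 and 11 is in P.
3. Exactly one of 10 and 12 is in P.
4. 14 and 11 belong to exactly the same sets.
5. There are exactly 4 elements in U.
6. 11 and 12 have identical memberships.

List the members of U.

U = {11, 12, 14, 15}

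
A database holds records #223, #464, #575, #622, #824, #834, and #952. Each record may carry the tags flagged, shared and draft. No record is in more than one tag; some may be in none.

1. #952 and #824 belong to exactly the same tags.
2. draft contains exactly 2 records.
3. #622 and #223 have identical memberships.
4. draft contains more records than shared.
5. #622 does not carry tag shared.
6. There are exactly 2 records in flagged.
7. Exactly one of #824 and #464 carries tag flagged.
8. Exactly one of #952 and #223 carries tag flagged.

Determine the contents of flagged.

flagged = {#824, #952}

From (5): #622 ∉ shared.
(3): #223 matches #622: #223 ∉ shared.
Suppose #223 ∈ flagged: no assignment then satisfies all the clues, so #223 ∉ flagged.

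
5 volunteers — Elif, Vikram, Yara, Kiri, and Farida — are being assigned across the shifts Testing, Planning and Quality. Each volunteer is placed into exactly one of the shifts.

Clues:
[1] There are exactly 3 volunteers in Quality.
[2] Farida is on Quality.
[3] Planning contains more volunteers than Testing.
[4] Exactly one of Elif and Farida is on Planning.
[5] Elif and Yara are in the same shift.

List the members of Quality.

From (2): Farida ∈ Quality.
(4) (exactly one): Elif ∈ Planning.
(5): Yara matches Elif: Yara ∉ Testing.
(5): Yara matches Elif: Yara ∈ Planning.
(1): only 3 candidates remain for Quality, so all are in.

Quality = {Farida, Kiri, Vikram}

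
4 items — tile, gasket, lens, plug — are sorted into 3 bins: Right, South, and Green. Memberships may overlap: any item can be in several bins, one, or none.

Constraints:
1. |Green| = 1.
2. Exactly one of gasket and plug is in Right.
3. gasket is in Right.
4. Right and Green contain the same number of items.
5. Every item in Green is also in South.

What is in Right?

Right = {gasket}

From (3): gasket ∈ Right.
(2) (exactly one): plug ∉ Right.
Suppose tile ∈ Right: no assignment then satisfies all the clues, so tile ∉ Right.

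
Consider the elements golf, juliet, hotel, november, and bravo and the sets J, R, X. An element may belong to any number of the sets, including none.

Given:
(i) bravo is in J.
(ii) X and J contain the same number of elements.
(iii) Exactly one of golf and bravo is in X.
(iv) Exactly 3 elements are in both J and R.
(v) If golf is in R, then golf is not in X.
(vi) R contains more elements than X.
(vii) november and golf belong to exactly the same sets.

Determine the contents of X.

X = {bravo, hotel, juliet}

From (i): bravo ∈ J.
Suppose golf ∈ X: no assignment then satisfies all the clues, so golf ∉ X.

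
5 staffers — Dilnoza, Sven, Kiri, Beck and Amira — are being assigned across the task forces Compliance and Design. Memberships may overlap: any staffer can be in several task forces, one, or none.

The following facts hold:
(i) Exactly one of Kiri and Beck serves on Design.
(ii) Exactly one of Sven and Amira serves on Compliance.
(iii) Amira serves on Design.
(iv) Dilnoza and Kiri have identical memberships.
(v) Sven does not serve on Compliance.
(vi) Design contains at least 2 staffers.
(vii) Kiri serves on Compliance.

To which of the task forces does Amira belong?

From (iii): Amira ∈ Design.
From (v): Sven ∉ Compliance.
From (vii): Kiri ∈ Compliance.
(ii) (exactly one): Amira ∈ Compliance.
(iv): Dilnoza matches Kiri: Dilnoza ∈ Compliance.

Amira: Compliance, Design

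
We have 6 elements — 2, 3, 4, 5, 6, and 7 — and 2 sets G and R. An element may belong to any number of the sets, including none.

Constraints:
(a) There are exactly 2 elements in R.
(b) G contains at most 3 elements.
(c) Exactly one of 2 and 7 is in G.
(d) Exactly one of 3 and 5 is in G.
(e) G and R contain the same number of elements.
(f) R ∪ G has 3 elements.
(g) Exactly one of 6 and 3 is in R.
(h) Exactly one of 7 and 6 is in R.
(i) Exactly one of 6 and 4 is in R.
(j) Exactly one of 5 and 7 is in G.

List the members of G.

G = {2, 5}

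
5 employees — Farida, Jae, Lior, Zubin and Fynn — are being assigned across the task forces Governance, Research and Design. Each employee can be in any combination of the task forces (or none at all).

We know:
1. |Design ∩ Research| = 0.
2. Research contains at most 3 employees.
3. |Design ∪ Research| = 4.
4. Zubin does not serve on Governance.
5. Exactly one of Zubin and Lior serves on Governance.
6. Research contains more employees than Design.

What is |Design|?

1

From (4): Zubin ∉ Governance.
(5) (exactly one): Lior ∈ Governance.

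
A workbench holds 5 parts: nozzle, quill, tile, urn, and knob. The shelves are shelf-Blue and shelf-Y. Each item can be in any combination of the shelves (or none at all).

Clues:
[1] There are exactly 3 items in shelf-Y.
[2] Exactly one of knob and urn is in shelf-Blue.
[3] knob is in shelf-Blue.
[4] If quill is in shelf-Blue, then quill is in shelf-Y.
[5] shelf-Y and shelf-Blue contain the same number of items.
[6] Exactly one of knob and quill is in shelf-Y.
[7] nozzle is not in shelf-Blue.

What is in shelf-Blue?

From (3): knob ∈ shelf-Blue.
From (7): nozzle ∉ shelf-Blue.
(2) (exactly one): urn ∉ shelf-Blue.
Suppose quill ∉ shelf-Blue: no assignment then satisfies all the clues, so quill ∈ shelf-Blue.

shelf-Blue = {knob, quill, tile}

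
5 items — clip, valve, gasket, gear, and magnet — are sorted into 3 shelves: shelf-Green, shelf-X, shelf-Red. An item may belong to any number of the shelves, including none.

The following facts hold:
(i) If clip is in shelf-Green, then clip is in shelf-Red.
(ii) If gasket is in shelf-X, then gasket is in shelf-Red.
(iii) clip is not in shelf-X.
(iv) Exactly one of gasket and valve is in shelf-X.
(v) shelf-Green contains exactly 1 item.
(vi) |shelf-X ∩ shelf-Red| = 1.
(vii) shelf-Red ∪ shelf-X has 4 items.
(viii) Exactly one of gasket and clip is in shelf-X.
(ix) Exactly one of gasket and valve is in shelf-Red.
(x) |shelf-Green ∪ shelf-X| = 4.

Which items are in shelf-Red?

shelf-Red = {clip, gasket}

From (iii): clip ∉ shelf-X.
(viii) (exactly one): gasket ∈ shelf-X.
(ii): gasket ∈ shelf-Red.
(iv) (exactly one): valve ∉ shelf-X.
(ix) (exactly one): valve ∉ shelf-Red.
Suppose clip ∉ shelf-Red: no assignment then satisfies all the clues, so clip ∈ shelf-Red.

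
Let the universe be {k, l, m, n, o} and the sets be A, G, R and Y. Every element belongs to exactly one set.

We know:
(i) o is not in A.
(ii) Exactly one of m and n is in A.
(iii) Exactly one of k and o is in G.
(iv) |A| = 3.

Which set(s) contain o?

From (i): o ∉ A.
Suppose o ∉ G: no assignment then satisfies all the clues, so o ∈ G.

o: G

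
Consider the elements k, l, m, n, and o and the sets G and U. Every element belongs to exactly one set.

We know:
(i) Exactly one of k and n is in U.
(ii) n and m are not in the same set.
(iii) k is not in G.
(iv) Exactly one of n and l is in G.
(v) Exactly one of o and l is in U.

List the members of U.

U = {k, l, m}

From (iii): k ∉ G.
Only one set left: k ∈ U.
(i) (exactly one): n ∉ U.
Only one set left: n ∈ G.
(ii): m ∉ G.
(iv) (exactly one): l ∉ G.
Only one set left: l ∈ U.
Only one set left: m ∈ U.
(v) (exactly one): o ∉ U.
Only one set left: o ∈ G.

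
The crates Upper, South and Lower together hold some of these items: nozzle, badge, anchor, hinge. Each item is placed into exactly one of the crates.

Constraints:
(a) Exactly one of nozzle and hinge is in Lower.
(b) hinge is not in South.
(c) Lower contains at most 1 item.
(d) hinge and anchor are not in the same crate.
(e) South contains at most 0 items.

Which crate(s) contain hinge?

hinge: Lower

From (b): hinge ∉ South.
(e): South already has 0, so the rest are out.
Suppose hinge ∈ Upper: no assignment then satisfies all the clues, so hinge ∉ Upper.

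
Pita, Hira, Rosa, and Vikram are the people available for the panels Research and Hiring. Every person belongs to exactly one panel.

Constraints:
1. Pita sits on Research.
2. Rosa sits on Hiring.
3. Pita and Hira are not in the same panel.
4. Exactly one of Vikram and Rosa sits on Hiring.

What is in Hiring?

Hiring = {Hira, Rosa}

From (1): Pita ∈ Research.
From (2): Rosa ∈ Hiring.
(3): Hira ∉ Research.
(4) (exactly one): Vikram ∉ Hiring.
Only one panel left: Hira ∈ Hiring.
Only one panel left: Vikram ∈ Research.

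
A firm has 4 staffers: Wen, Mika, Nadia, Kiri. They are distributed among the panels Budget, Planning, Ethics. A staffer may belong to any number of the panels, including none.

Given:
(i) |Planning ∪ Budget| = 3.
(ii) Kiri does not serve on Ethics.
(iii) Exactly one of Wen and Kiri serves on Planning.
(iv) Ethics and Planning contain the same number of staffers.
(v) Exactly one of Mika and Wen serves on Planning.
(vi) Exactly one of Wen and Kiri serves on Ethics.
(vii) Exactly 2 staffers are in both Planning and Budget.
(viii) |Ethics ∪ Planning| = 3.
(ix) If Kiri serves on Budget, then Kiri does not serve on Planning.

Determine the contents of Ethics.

From (ii): Kiri ∉ Ethics.
(vi) (exactly one): Wen ∈ Ethics.
Suppose Mika ∉ Ethics: no assignment then satisfies all the clues, so Mika ∈ Ethics.

Ethics = {Mika, Wen}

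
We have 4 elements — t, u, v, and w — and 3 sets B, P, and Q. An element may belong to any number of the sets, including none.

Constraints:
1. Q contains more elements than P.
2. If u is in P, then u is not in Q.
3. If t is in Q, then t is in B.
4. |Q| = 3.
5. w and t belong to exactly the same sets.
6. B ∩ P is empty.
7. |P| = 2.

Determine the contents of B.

B = {t, w}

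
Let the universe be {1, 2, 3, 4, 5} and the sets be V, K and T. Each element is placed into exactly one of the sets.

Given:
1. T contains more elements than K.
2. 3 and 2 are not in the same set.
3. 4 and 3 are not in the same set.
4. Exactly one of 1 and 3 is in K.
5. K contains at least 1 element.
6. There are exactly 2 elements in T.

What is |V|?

2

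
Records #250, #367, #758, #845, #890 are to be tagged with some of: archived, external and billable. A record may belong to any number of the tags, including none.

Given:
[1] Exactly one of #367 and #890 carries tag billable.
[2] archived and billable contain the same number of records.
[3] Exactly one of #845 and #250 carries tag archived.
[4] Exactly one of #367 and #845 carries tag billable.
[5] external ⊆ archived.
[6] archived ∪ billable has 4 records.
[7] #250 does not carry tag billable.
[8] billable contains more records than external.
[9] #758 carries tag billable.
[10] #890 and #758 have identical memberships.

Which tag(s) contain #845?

#845: billable

From (7): #250 ∉ billable.
From (9): #758 ∈ billable.
(10): #890 matches #758: #890 ∈ billable.
(1) (exactly one): #367 ∉ billable.
(4) (exactly one): #845 ∈ billable.
Suppose #845 ∈ archived: no assignment then satisfies all the clues, so #845 ∉ archived.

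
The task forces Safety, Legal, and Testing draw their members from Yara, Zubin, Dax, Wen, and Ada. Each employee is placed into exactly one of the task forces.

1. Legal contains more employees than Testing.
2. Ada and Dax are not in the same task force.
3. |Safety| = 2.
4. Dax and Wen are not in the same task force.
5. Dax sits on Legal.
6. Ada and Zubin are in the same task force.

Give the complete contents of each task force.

Safety = {Ada, Zubin}; Legal = {Dax, Yara}; Testing = {Wen}

From (5): Dax ∈ Legal.
(2): Ada ∉ Legal.
(4): Wen ∉ Legal.
(6): Zubin matches Ada: Zubin ∉ Legal.
Suppose Yara ∈ Safety: no assignment then satisfies all the clues, so Yara ∉ Safety.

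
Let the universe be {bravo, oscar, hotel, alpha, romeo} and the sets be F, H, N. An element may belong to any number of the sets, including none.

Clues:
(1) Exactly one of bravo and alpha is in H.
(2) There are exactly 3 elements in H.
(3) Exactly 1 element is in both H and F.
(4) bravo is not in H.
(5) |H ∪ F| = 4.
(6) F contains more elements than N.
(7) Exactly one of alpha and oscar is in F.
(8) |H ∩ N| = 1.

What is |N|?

1

From (4): bravo ∉ H.
(1) (exactly one): alpha ∈ H.
Suppose bravo ∈ N: no assignment then satisfies all the clues, so bravo ∉ N.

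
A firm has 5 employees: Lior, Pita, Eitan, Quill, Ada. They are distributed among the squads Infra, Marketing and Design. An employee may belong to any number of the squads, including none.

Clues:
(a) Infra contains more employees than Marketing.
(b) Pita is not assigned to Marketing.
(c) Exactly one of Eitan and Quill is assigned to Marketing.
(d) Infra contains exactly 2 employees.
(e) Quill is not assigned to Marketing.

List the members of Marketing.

Marketing = {Eitan}

From (b): Pita ∉ Marketing.
From (e): Quill ∉ Marketing.
(c) (exactly one): Eitan ∈ Marketing.
Suppose Lior ∈ Marketing: no assignment then satisfies all the clues, so Lior ∉ Marketing.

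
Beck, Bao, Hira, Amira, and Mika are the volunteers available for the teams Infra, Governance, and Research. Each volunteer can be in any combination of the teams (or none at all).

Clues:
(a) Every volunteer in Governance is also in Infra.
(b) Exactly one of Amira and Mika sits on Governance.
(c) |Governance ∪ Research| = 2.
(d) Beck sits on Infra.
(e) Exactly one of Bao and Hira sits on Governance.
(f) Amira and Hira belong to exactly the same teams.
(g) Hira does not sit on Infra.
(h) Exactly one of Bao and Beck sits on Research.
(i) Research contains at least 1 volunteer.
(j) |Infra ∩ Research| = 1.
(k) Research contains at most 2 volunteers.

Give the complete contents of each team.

From (d): Beck ∈ Infra.
From (g): Hira ∉ Infra.
(a) contrapositive: Hira ∉ Governance.
(e) (exactly one): Bao ∈ Governance.
(f): Amira matches Hira: Amira ∉ Infra.
(f): Amira matches Hira: Amira ∉ Governance.
(a) with Bao ∈ Governance: Bao ∈ Infra.
(b) (exactly one): Mika ∈ Governance.
(a) with Mika ∈ Governance: Mika ∈ Infra.
Suppose Beck ∈ Governance: no assignment then satisfies all the clues, so Beck ∉ Governance.

Infra = {Bao, Beck, Mika}; Governance = {Bao, Mika}; Research = {Bao}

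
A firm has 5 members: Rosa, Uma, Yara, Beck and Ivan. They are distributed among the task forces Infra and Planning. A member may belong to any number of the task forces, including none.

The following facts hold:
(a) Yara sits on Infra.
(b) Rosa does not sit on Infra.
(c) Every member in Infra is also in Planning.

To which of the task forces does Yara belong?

From (a): Yara ∈ Infra.
From (b): Rosa ∉ Infra.
(c) with Yara ∈ Infra: Yara ∈ Planning.

Yara: Infra, Planning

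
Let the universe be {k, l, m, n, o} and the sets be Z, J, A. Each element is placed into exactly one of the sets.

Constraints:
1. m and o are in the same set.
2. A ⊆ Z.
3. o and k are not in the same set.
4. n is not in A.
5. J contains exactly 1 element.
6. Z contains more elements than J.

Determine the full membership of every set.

Z = {l, m, n, o}; J = {k}; A = {}

From (4): n ∉ A.
Suppose k ∈ Z: no assignment then satisfies all the clues, so k ∉ Z.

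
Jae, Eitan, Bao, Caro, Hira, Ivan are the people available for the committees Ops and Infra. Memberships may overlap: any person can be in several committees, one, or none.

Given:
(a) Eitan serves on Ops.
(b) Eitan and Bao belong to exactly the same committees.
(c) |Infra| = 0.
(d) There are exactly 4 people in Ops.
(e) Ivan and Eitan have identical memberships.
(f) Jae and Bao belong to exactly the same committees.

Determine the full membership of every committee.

From (a): Eitan ∈ Ops.
(b): Bao matches Eitan: Bao ∈ Ops.
(c): Infra already has 0, so the rest are out.
(e): Ivan matches Eitan: Ivan ∈ Ops.
(f): Jae matches Bao: Jae ∈ Ops.
(d): Ops already has 4, so the rest are out.

Ops = {Bao, Eitan, Ivan, Jae}; Infra = {}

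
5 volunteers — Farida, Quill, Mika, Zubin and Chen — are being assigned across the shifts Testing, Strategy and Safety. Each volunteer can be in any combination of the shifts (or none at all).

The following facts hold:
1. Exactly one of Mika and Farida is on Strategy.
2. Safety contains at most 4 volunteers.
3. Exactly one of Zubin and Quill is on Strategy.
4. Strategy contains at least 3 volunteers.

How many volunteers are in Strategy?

3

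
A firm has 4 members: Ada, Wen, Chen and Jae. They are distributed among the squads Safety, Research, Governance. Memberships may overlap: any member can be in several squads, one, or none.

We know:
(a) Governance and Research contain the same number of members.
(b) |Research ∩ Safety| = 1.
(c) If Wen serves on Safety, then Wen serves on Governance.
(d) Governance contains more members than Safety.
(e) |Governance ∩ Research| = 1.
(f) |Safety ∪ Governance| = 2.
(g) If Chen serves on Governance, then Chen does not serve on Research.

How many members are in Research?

2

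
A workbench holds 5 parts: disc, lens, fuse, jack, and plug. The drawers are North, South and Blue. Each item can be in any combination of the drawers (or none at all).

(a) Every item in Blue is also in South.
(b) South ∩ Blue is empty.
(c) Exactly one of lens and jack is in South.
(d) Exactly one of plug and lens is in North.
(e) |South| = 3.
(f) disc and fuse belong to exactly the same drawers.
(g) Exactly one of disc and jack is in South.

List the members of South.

South = {disc, fuse, lens}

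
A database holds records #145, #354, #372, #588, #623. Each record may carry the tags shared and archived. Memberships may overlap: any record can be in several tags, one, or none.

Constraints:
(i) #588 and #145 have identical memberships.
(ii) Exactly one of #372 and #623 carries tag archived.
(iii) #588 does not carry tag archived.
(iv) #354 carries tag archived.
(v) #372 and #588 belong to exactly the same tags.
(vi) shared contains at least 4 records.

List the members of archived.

From (iii): #588 ∉ archived.
From (iv): #354 ∈ archived.
(i): #145 matches #588: #145 ∉ archived.
(v): #372 matches #588: #372 ∉ archived.
(ii) (exactly one): #623 ∈ archived.

archived = {#354, #623}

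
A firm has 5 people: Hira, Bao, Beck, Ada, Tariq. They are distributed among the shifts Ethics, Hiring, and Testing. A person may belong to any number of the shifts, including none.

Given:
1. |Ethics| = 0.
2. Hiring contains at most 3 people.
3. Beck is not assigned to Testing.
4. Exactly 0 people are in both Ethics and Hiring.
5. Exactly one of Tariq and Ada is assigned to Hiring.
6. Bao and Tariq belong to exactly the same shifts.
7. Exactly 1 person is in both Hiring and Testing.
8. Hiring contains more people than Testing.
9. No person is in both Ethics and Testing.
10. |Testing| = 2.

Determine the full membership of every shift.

Ethics = {}; Hiring = {Bao, Hira, Tariq}; Testing = {Ada, Hira}

From (3): Beck ∉ Testing.
(1): Ethics already has 0, so the rest are out.
Suppose Hira ∉ Hiring: no assignment then satisfies all the clues, so Hira ∈ Hiring.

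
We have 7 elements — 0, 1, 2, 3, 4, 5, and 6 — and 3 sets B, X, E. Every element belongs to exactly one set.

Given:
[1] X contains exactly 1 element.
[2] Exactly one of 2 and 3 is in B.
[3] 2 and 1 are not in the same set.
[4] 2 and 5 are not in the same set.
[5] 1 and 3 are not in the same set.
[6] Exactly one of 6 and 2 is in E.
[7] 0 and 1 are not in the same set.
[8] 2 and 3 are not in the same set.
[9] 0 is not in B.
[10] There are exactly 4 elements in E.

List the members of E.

E = {0, 3, 5, 6}

From (9): 0 ∉ B.
Suppose 0 ∉ E: no assignment then satisfies all the clues, so 0 ∈ E.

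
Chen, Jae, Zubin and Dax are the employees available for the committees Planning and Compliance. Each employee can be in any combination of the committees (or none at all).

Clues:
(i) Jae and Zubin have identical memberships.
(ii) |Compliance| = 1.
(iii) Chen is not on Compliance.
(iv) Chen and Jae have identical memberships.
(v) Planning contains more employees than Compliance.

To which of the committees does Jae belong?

Jae: Planning

From (iii): Chen ∉ Compliance.
(iv): Jae matches Chen: Jae ∉ Compliance.
(i): Zubin matches Jae: Zubin ∉ Compliance.
(ii): only 1 candidates remain for Compliance, so all are in.
Suppose Jae ∉ Planning: no assignment then satisfies all the clues, so Jae ∈ Planning.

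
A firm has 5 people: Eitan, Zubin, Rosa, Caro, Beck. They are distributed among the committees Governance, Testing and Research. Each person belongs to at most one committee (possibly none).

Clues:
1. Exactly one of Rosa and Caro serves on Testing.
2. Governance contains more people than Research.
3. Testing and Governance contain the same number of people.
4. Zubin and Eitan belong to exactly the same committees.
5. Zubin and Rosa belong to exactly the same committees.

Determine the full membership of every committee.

Governance = {Beck}; Testing = {Caro}; Research = {}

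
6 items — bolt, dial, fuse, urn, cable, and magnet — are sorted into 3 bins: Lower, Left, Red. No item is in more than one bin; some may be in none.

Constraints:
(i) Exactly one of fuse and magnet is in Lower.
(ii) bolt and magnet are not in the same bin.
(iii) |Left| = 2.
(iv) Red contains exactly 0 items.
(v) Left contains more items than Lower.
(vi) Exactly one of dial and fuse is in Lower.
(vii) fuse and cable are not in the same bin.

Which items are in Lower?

Lower = {fuse}

(iv): Red already has 0, so the rest are out.
Suppose bolt ∈ Lower: no assignment then satisfies all the clues, so bolt ∉ Lower.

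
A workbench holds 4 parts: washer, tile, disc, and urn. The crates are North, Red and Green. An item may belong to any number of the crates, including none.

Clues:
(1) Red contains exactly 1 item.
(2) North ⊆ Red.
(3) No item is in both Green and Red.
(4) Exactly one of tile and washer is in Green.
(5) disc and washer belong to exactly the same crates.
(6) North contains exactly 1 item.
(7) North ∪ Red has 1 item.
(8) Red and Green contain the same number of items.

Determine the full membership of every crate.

North = {urn}; Red = {urn}; Green = {tile}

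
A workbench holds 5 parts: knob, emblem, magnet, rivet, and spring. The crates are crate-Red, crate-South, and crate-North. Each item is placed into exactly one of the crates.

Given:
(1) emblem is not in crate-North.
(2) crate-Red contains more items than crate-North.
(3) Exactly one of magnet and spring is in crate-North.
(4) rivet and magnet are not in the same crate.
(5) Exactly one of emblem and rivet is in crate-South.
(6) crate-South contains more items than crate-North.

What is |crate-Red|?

2

From (1): emblem ∉ crate-North.
Suppose knob ∈ crate-North: no assignment then satisfies all the clues, so knob ∉ crate-North.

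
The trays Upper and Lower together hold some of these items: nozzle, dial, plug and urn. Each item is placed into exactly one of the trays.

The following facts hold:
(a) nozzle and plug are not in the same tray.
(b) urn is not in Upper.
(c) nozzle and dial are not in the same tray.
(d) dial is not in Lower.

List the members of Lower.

From (b): urn ∉ Upper.
From (d): dial ∉ Lower.
Only one tray left: dial ∈ Upper.
Only one tray left: urn ∈ Lower.
(c): nozzle ∉ Upper.
Only one tray left: nozzle ∈ Lower.
(a): plug ∉ Lower.
Only one tray left: plug ∈ Upper.

Lower = {nozzle, urn}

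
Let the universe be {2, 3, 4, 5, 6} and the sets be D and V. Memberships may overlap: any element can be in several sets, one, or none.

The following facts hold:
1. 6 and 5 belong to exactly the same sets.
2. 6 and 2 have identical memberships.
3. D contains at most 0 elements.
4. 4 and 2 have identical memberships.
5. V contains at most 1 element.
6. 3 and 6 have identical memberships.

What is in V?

V = {}

(3): D already has 0, so the rest are out.
Suppose 2 ∈ V: no assignment then satisfies all the clues, so 2 ∉ V.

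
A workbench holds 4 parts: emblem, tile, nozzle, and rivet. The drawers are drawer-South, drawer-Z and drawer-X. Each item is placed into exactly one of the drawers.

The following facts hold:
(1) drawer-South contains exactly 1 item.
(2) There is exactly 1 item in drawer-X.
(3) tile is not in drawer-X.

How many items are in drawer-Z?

2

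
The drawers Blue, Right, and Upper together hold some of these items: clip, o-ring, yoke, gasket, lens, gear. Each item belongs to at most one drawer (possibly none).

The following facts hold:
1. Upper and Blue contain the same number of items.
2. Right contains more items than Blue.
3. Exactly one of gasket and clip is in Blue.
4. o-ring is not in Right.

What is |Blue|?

1

From (4): o-ring ∉ Right.
Suppose o-ring ∈ Blue: no assignment then satisfies all the clues, so o-ring ∉ Blue.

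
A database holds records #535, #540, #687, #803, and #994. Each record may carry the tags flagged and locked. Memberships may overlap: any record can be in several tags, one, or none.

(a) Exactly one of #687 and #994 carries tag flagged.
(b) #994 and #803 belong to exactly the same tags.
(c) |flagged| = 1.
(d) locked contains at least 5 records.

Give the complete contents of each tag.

flagged = {#687}; locked = {#535, #540, #687, #803, #994}

(d): only 5 candidates remain for locked, so all are in.
Suppose #535 ∈ flagged: no assignment then satisfies all the clues, so #535 ∉ flagged.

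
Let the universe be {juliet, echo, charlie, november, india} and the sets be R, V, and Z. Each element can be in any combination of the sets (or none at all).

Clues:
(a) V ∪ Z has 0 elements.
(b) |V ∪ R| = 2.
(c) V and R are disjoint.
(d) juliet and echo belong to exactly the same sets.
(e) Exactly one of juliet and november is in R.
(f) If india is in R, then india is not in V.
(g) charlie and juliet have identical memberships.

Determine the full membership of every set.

R = {india, november}; V = {}; Z = {}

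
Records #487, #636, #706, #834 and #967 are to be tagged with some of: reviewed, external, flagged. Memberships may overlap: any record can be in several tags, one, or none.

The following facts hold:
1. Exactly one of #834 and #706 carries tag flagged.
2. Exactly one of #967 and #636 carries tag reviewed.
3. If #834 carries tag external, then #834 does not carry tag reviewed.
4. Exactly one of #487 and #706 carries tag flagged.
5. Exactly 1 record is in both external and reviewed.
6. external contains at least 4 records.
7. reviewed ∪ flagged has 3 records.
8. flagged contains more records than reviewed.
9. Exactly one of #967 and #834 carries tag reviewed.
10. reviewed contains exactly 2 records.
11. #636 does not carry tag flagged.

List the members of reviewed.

reviewed = {#487, #967}

From (11): #636 ∉ flagged.
Suppose #487 ∉ reviewed: no assignment then satisfies all the clues, so #487 ∈ reviewed.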